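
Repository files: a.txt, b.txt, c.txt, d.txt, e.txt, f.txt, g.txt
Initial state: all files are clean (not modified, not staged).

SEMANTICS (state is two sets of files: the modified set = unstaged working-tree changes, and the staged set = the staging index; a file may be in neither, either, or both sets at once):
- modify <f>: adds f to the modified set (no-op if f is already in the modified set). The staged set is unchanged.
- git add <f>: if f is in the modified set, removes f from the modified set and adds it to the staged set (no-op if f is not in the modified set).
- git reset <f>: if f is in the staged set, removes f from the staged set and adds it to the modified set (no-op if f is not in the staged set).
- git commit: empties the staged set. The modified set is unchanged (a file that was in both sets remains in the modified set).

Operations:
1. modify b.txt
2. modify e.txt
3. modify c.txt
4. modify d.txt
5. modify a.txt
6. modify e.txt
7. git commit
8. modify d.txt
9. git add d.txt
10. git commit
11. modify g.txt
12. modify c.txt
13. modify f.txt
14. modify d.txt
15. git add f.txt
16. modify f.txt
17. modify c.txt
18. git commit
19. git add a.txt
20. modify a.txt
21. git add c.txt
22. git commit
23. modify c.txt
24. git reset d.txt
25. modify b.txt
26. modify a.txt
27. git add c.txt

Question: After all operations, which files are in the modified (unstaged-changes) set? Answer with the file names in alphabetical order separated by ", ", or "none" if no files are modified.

After op 1 (modify b.txt): modified={b.txt} staged={none}
After op 2 (modify e.txt): modified={b.txt, e.txt} staged={none}
After op 3 (modify c.txt): modified={b.txt, c.txt, e.txt} staged={none}
After op 4 (modify d.txt): modified={b.txt, c.txt, d.txt, e.txt} staged={none}
After op 5 (modify a.txt): modified={a.txt, b.txt, c.txt, d.txt, e.txt} staged={none}
After op 6 (modify e.txt): modified={a.txt, b.txt, c.txt, d.txt, e.txt} staged={none}
After op 7 (git commit): modified={a.txt, b.txt, c.txt, d.txt, e.txt} staged={none}
After op 8 (modify d.txt): modified={a.txt, b.txt, c.txt, d.txt, e.txt} staged={none}
After op 9 (git add d.txt): modified={a.txt, b.txt, c.txt, e.txt} staged={d.txt}
After op 10 (git commit): modified={a.txt, b.txt, c.txt, e.txt} staged={none}
After op 11 (modify g.txt): modified={a.txt, b.txt, c.txt, e.txt, g.txt} staged={none}
After op 12 (modify c.txt): modified={a.txt, b.txt, c.txt, e.txt, g.txt} staged={none}
After op 13 (modify f.txt): modified={a.txt, b.txt, c.txt, e.txt, f.txt, g.txt} staged={none}
After op 14 (modify d.txt): modified={a.txt, b.txt, c.txt, d.txt, e.txt, f.txt, g.txt} staged={none}
After op 15 (git add f.txt): modified={a.txt, b.txt, c.txt, d.txt, e.txt, g.txt} staged={f.txt}
After op 16 (modify f.txt): modified={a.txt, b.txt, c.txt, d.txt, e.txt, f.txt, g.txt} staged={f.txt}
After op 17 (modify c.txt): modified={a.txt, b.txt, c.txt, d.txt, e.txt, f.txt, g.txt} staged={f.txt}
After op 18 (git commit): modified={a.txt, b.txt, c.txt, d.txt, e.txt, f.txt, g.txt} staged={none}
After op 19 (git add a.txt): modified={b.txt, c.txt, d.txt, e.txt, f.txt, g.txt} staged={a.txt}
After op 20 (modify a.txt): modified={a.txt, b.txt, c.txt, d.txt, e.txt, f.txt, g.txt} staged={a.txt}
After op 21 (git add c.txt): modified={a.txt, b.txt, d.txt, e.txt, f.txt, g.txt} staged={a.txt, c.txt}
After op 22 (git commit): modified={a.txt, b.txt, d.txt, e.txt, f.txt, g.txt} staged={none}
After op 23 (modify c.txt): modified={a.txt, b.txt, c.txt, d.txt, e.txt, f.txt, g.txt} staged={none}
After op 24 (git reset d.txt): modified={a.txt, b.txt, c.txt, d.txt, e.txt, f.txt, g.txt} staged={none}
After op 25 (modify b.txt): modified={a.txt, b.txt, c.txt, d.txt, e.txt, f.txt, g.txt} staged={none}
After op 26 (modify a.txt): modified={a.txt, b.txt, c.txt, d.txt, e.txt, f.txt, g.txt} staged={none}
After op 27 (git add c.txt): modified={a.txt, b.txt, d.txt, e.txt, f.txt, g.txt} staged={c.txt}

Answer: a.txt, b.txt, d.txt, e.txt, f.txt, g.txt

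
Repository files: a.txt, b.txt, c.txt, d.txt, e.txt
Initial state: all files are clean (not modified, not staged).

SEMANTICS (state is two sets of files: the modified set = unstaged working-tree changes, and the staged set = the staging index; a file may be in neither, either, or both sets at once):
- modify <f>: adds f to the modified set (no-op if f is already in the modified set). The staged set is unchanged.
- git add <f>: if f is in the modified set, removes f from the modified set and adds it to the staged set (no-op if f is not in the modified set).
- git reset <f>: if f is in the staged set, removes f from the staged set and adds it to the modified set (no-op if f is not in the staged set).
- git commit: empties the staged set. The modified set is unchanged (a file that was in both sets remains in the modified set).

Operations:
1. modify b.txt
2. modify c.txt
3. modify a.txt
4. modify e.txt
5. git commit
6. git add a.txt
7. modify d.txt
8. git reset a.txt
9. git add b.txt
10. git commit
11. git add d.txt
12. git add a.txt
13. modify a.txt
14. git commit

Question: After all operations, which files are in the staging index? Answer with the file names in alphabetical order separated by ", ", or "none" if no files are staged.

Answer: none

Derivation:
After op 1 (modify b.txt): modified={b.txt} staged={none}
After op 2 (modify c.txt): modified={b.txt, c.txt} staged={none}
After op 3 (modify a.txt): modified={a.txt, b.txt, c.txt} staged={none}
After op 4 (modify e.txt): modified={a.txt, b.txt, c.txt, e.txt} staged={none}
After op 5 (git commit): modified={a.txt, b.txt, c.txt, e.txt} staged={none}
After op 6 (git add a.txt): modified={b.txt, c.txt, e.txt} staged={a.txt}
After op 7 (modify d.txt): modified={b.txt, c.txt, d.txt, e.txt} staged={a.txt}
After op 8 (git reset a.txt): modified={a.txt, b.txt, c.txt, d.txt, e.txt} staged={none}
After op 9 (git add b.txt): modified={a.txt, c.txt, d.txt, e.txt} staged={b.txt}
After op 10 (git commit): modified={a.txt, c.txt, d.txt, e.txt} staged={none}
After op 11 (git add d.txt): modified={a.txt, c.txt, e.txt} staged={d.txt}
After op 12 (git add a.txt): modified={c.txt, e.txt} staged={a.txt, d.txt}
After op 13 (modify a.txt): modified={a.txt, c.txt, e.txt} staged={a.txt, d.txt}
After op 14 (git commit): modified={a.txt, c.txt, e.txt} staged={none}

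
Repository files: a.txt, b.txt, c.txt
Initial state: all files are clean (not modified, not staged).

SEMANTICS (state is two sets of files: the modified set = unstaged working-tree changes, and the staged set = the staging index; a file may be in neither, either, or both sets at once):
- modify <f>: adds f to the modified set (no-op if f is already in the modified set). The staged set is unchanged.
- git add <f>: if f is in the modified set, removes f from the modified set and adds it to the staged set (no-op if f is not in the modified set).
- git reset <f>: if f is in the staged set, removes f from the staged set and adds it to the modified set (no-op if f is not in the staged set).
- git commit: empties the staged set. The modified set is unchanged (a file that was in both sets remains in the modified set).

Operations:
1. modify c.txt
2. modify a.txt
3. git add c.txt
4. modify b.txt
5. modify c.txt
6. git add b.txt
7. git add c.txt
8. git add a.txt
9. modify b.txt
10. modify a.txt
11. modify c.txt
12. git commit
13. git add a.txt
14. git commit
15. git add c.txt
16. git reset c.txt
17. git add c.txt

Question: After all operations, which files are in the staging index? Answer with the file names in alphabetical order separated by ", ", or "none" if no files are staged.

Answer: c.txt

Derivation:
After op 1 (modify c.txt): modified={c.txt} staged={none}
After op 2 (modify a.txt): modified={a.txt, c.txt} staged={none}
After op 3 (git add c.txt): modified={a.txt} staged={c.txt}
After op 4 (modify b.txt): modified={a.txt, b.txt} staged={c.txt}
After op 5 (modify c.txt): modified={a.txt, b.txt, c.txt} staged={c.txt}
After op 6 (git add b.txt): modified={a.txt, c.txt} staged={b.txt, c.txt}
After op 7 (git add c.txt): modified={a.txt} staged={b.txt, c.txt}
After op 8 (git add a.txt): modified={none} staged={a.txt, b.txt, c.txt}
After op 9 (modify b.txt): modified={b.txt} staged={a.txt, b.txt, c.txt}
After op 10 (modify a.txt): modified={a.txt, b.txt} staged={a.txt, b.txt, c.txt}
After op 11 (modify c.txt): modified={a.txt, b.txt, c.txt} staged={a.txt, b.txt, c.txt}
After op 12 (git commit): modified={a.txt, b.txt, c.txt} staged={none}
After op 13 (git add a.txt): modified={b.txt, c.txt} staged={a.txt}
After op 14 (git commit): modified={b.txt, c.txt} staged={none}
After op 15 (git add c.txt): modified={b.txt} staged={c.txt}
After op 16 (git reset c.txt): modified={b.txt, c.txt} staged={none}
After op 17 (git add c.txt): modified={b.txt} staged={c.txt}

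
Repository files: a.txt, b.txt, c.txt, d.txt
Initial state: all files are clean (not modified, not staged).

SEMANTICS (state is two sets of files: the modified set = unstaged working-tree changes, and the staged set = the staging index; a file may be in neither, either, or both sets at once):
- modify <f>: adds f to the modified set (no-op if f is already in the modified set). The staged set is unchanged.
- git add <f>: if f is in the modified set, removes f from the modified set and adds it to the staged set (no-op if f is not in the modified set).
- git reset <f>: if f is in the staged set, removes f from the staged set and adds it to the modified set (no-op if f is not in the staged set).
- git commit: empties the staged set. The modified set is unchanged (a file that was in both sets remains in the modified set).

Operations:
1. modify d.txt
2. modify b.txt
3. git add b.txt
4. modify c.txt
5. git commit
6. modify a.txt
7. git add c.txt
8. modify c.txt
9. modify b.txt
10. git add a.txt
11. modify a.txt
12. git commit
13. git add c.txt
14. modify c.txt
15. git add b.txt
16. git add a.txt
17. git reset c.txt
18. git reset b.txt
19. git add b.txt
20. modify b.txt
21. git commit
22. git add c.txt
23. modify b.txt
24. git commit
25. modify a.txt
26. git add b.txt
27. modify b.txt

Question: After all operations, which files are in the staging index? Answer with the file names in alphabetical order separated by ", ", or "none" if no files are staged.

After op 1 (modify d.txt): modified={d.txt} staged={none}
After op 2 (modify b.txt): modified={b.txt, d.txt} staged={none}
After op 3 (git add b.txt): modified={d.txt} staged={b.txt}
After op 4 (modify c.txt): modified={c.txt, d.txt} staged={b.txt}
After op 5 (git commit): modified={c.txt, d.txt} staged={none}
After op 6 (modify a.txt): modified={a.txt, c.txt, d.txt} staged={none}
After op 7 (git add c.txt): modified={a.txt, d.txt} staged={c.txt}
After op 8 (modify c.txt): modified={a.txt, c.txt, d.txt} staged={c.txt}
After op 9 (modify b.txt): modified={a.txt, b.txt, c.txt, d.txt} staged={c.txt}
After op 10 (git add a.txt): modified={b.txt, c.txt, d.txt} staged={a.txt, c.txt}
After op 11 (modify a.txt): modified={a.txt, b.txt, c.txt, d.txt} staged={a.txt, c.txt}
After op 12 (git commit): modified={a.txt, b.txt, c.txt, d.txt} staged={none}
After op 13 (git add c.txt): modified={a.txt, b.txt, d.txt} staged={c.txt}
After op 14 (modify c.txt): modified={a.txt, b.txt, c.txt, d.txt} staged={c.txt}
After op 15 (git add b.txt): modified={a.txt, c.txt, d.txt} staged={b.txt, c.txt}
After op 16 (git add a.txt): modified={c.txt, d.txt} staged={a.txt, b.txt, c.txt}
After op 17 (git reset c.txt): modified={c.txt, d.txt} staged={a.txt, b.txt}
After op 18 (git reset b.txt): modified={b.txt, c.txt, d.txt} staged={a.txt}
After op 19 (git add b.txt): modified={c.txt, d.txt} staged={a.txt, b.txt}
After op 20 (modify b.txt): modified={b.txt, c.txt, d.txt} staged={a.txt, b.txt}
After op 21 (git commit): modified={b.txt, c.txt, d.txt} staged={none}
After op 22 (git add c.txt): modified={b.txt, d.txt} staged={c.txt}
After op 23 (modify b.txt): modified={b.txt, d.txt} staged={c.txt}
After op 24 (git commit): modified={b.txt, d.txt} staged={none}
After op 25 (modify a.txt): modified={a.txt, b.txt, d.txt} staged={none}
After op 26 (git add b.txt): modified={a.txt, d.txt} staged={b.txt}
After op 27 (modify b.txt): modified={a.txt, b.txt, d.txt} staged={b.txt}

Answer: b.txt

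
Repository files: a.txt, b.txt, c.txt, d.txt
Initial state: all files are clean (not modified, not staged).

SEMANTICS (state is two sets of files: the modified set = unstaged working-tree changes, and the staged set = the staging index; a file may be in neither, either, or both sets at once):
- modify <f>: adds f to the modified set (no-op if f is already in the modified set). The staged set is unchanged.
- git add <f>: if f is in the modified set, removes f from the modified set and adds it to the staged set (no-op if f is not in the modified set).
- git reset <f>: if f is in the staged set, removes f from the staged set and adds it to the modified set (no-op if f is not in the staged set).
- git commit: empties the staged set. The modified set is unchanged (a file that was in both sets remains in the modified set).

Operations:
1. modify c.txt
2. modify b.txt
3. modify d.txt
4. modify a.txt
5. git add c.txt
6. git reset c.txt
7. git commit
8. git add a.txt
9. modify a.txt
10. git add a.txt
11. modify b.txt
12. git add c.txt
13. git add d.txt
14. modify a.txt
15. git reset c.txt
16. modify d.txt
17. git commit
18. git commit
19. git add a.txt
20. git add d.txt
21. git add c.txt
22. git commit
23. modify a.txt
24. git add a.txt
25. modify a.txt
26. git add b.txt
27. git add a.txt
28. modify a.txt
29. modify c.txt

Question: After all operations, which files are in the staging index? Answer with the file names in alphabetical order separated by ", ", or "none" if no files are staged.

After op 1 (modify c.txt): modified={c.txt} staged={none}
After op 2 (modify b.txt): modified={b.txt, c.txt} staged={none}
After op 3 (modify d.txt): modified={b.txt, c.txt, d.txt} staged={none}
After op 4 (modify a.txt): modified={a.txt, b.txt, c.txt, d.txt} staged={none}
After op 5 (git add c.txt): modified={a.txt, b.txt, d.txt} staged={c.txt}
After op 6 (git reset c.txt): modified={a.txt, b.txt, c.txt, d.txt} staged={none}
After op 7 (git commit): modified={a.txt, b.txt, c.txt, d.txt} staged={none}
After op 8 (git add a.txt): modified={b.txt, c.txt, d.txt} staged={a.txt}
After op 9 (modify a.txt): modified={a.txt, b.txt, c.txt, d.txt} staged={a.txt}
After op 10 (git add a.txt): modified={b.txt, c.txt, d.txt} staged={a.txt}
After op 11 (modify b.txt): modified={b.txt, c.txt, d.txt} staged={a.txt}
After op 12 (git add c.txt): modified={b.txt, d.txt} staged={a.txt, c.txt}
After op 13 (git add d.txt): modified={b.txt} staged={a.txt, c.txt, d.txt}
After op 14 (modify a.txt): modified={a.txt, b.txt} staged={a.txt, c.txt, d.txt}
After op 15 (git reset c.txt): modified={a.txt, b.txt, c.txt} staged={a.txt, d.txt}
After op 16 (modify d.txt): modified={a.txt, b.txt, c.txt, d.txt} staged={a.txt, d.txt}
After op 17 (git commit): modified={a.txt, b.txt, c.txt, d.txt} staged={none}
After op 18 (git commit): modified={a.txt, b.txt, c.txt, d.txt} staged={none}
After op 19 (git add a.txt): modified={b.txt, c.txt, d.txt} staged={a.txt}
After op 20 (git add d.txt): modified={b.txt, c.txt} staged={a.txt, d.txt}
After op 21 (git add c.txt): modified={b.txt} staged={a.txt, c.txt, d.txt}
After op 22 (git commit): modified={b.txt} staged={none}
After op 23 (modify a.txt): modified={a.txt, b.txt} staged={none}
After op 24 (git add a.txt): modified={b.txt} staged={a.txt}
After op 25 (modify a.txt): modified={a.txt, b.txt} staged={a.txt}
After op 26 (git add b.txt): modified={a.txt} staged={a.txt, b.txt}
After op 27 (git add a.txt): modified={none} staged={a.txt, b.txt}
After op 28 (modify a.txt): modified={a.txt} staged={a.txt, b.txt}
After op 29 (modify c.txt): modified={a.txt, c.txt} staged={a.txt, b.txt}

Answer: a.txt, b.txt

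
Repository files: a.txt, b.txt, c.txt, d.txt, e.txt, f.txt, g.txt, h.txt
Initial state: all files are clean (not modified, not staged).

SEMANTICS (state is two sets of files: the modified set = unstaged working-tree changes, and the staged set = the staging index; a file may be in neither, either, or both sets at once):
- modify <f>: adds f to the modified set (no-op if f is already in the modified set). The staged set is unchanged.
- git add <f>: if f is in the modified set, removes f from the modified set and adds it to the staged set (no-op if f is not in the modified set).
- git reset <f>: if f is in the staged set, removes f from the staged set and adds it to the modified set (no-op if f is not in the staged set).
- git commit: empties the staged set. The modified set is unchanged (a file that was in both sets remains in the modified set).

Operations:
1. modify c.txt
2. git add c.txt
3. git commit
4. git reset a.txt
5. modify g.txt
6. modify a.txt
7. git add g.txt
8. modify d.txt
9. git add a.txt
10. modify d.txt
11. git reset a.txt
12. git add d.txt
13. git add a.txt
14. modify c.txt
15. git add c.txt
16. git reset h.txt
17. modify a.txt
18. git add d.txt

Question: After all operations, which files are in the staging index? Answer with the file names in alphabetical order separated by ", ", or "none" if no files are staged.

Answer: a.txt, c.txt, d.txt, g.txt

Derivation:
After op 1 (modify c.txt): modified={c.txt} staged={none}
After op 2 (git add c.txt): modified={none} staged={c.txt}
After op 3 (git commit): modified={none} staged={none}
After op 4 (git reset a.txt): modified={none} staged={none}
After op 5 (modify g.txt): modified={g.txt} staged={none}
After op 6 (modify a.txt): modified={a.txt, g.txt} staged={none}
After op 7 (git add g.txt): modified={a.txt} staged={g.txt}
After op 8 (modify d.txt): modified={a.txt, d.txt} staged={g.txt}
After op 9 (git add a.txt): modified={d.txt} staged={a.txt, g.txt}
After op 10 (modify d.txt): modified={d.txt} staged={a.txt, g.txt}
After op 11 (git reset a.txt): modified={a.txt, d.txt} staged={g.txt}
After op 12 (git add d.txt): modified={a.txt} staged={d.txt, g.txt}
After op 13 (git add a.txt): modified={none} staged={a.txt, d.txt, g.txt}
After op 14 (modify c.txt): modified={c.txt} staged={a.txt, d.txt, g.txt}
After op 15 (git add c.txt): modified={none} staged={a.txt, c.txt, d.txt, g.txt}
After op 16 (git reset h.txt): modified={none} staged={a.txt, c.txt, d.txt, g.txt}
After op 17 (modify a.txt): modified={a.txt} staged={a.txt, c.txt, d.txt, g.txt}
After op 18 (git add d.txt): modified={a.txt} staged={a.txt, c.txt, d.txt, g.txt}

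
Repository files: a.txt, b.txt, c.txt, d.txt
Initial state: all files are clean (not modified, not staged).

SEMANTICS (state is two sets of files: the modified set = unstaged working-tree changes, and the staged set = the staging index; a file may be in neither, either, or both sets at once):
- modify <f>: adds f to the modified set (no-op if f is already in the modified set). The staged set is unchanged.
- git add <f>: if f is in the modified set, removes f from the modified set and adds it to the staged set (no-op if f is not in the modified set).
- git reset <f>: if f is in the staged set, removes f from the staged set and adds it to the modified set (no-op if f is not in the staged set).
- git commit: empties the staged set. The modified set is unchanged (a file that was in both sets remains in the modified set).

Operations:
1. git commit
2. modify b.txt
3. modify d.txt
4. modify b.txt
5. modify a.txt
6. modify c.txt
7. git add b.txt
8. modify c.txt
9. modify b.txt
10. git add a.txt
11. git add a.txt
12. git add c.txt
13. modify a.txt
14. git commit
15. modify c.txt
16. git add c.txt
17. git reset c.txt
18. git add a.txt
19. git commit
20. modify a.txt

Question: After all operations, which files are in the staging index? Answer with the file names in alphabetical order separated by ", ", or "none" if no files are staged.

After op 1 (git commit): modified={none} staged={none}
After op 2 (modify b.txt): modified={b.txt} staged={none}
After op 3 (modify d.txt): modified={b.txt, d.txt} staged={none}
After op 4 (modify b.txt): modified={b.txt, d.txt} staged={none}
After op 5 (modify a.txt): modified={a.txt, b.txt, d.txt} staged={none}
After op 6 (modify c.txt): modified={a.txt, b.txt, c.txt, d.txt} staged={none}
After op 7 (git add b.txt): modified={a.txt, c.txt, d.txt} staged={b.txt}
After op 8 (modify c.txt): modified={a.txt, c.txt, d.txt} staged={b.txt}
After op 9 (modify b.txt): modified={a.txt, b.txt, c.txt, d.txt} staged={b.txt}
After op 10 (git add a.txt): modified={b.txt, c.txt, d.txt} staged={a.txt, b.txt}
After op 11 (git add a.txt): modified={b.txt, c.txt, d.txt} staged={a.txt, b.txt}
After op 12 (git add c.txt): modified={b.txt, d.txt} staged={a.txt, b.txt, c.txt}
After op 13 (modify a.txt): modified={a.txt, b.txt, d.txt} staged={a.txt, b.txt, c.txt}
After op 14 (git commit): modified={a.txt, b.txt, d.txt} staged={none}
After op 15 (modify c.txt): modified={a.txt, b.txt, c.txt, d.txt} staged={none}
After op 16 (git add c.txt): modified={a.txt, b.txt, d.txt} staged={c.txt}
After op 17 (git reset c.txt): modified={a.txt, b.txt, c.txt, d.txt} staged={none}
After op 18 (git add a.txt): modified={b.txt, c.txt, d.txt} staged={a.txt}
After op 19 (git commit): modified={b.txt, c.txt, d.txt} staged={none}
After op 20 (modify a.txt): modified={a.txt, b.txt, c.txt, d.txt} staged={none}

Answer: none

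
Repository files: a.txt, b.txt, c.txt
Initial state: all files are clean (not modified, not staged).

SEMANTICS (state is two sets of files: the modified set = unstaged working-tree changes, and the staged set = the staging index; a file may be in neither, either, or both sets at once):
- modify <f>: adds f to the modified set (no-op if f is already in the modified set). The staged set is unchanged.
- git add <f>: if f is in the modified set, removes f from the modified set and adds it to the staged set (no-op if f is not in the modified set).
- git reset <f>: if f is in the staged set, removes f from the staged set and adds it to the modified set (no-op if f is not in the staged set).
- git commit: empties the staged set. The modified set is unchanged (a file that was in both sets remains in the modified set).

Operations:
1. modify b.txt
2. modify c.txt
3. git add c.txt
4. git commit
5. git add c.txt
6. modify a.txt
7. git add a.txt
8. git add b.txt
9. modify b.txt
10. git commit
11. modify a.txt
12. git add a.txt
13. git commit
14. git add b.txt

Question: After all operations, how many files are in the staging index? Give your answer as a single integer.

Answer: 1

Derivation:
After op 1 (modify b.txt): modified={b.txt} staged={none}
After op 2 (modify c.txt): modified={b.txt, c.txt} staged={none}
After op 3 (git add c.txt): modified={b.txt} staged={c.txt}
After op 4 (git commit): modified={b.txt} staged={none}
After op 5 (git add c.txt): modified={b.txt} staged={none}
After op 6 (modify a.txt): modified={a.txt, b.txt} staged={none}
After op 7 (git add a.txt): modified={b.txt} staged={a.txt}
After op 8 (git add b.txt): modified={none} staged={a.txt, b.txt}
After op 9 (modify b.txt): modified={b.txt} staged={a.txt, b.txt}
After op 10 (git commit): modified={b.txt} staged={none}
After op 11 (modify a.txt): modified={a.txt, b.txt} staged={none}
After op 12 (git add a.txt): modified={b.txt} staged={a.txt}
After op 13 (git commit): modified={b.txt} staged={none}
After op 14 (git add b.txt): modified={none} staged={b.txt}
Final staged set: {b.txt} -> count=1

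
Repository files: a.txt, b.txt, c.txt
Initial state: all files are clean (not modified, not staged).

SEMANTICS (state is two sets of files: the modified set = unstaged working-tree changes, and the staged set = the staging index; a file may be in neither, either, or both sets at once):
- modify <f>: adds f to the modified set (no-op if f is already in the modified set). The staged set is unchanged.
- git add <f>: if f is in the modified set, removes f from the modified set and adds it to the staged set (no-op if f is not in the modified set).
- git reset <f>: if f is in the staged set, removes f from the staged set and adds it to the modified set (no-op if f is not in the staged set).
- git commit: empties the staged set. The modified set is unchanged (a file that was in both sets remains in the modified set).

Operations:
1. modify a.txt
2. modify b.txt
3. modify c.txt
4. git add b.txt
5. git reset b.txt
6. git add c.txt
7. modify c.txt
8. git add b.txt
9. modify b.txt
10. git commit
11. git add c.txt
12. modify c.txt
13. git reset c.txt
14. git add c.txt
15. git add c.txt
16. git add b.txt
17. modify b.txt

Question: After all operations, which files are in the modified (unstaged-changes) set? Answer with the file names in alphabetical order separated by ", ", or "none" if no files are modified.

After op 1 (modify a.txt): modified={a.txt} staged={none}
After op 2 (modify b.txt): modified={a.txt, b.txt} staged={none}
After op 3 (modify c.txt): modified={a.txt, b.txt, c.txt} staged={none}
After op 4 (git add b.txt): modified={a.txt, c.txt} staged={b.txt}
After op 5 (git reset b.txt): modified={a.txt, b.txt, c.txt} staged={none}
After op 6 (git add c.txt): modified={a.txt, b.txt} staged={c.txt}
After op 7 (modify c.txt): modified={a.txt, b.txt, c.txt} staged={c.txt}
After op 8 (git add b.txt): modified={a.txt, c.txt} staged={b.txt, c.txt}
After op 9 (modify b.txt): modified={a.txt, b.txt, c.txt} staged={b.txt, c.txt}
After op 10 (git commit): modified={a.txt, b.txt, c.txt} staged={none}
After op 11 (git add c.txt): modified={a.txt, b.txt} staged={c.txt}
After op 12 (modify c.txt): modified={a.txt, b.txt, c.txt} staged={c.txt}
After op 13 (git reset c.txt): modified={a.txt, b.txt, c.txt} staged={none}
After op 14 (git add c.txt): modified={a.txt, b.txt} staged={c.txt}
After op 15 (git add c.txt): modified={a.txt, b.txt} staged={c.txt}
After op 16 (git add b.txt): modified={a.txt} staged={b.txt, c.txt}
After op 17 (modify b.txt): modified={a.txt, b.txt} staged={b.txt, c.txt}

Answer: a.txt, b.txt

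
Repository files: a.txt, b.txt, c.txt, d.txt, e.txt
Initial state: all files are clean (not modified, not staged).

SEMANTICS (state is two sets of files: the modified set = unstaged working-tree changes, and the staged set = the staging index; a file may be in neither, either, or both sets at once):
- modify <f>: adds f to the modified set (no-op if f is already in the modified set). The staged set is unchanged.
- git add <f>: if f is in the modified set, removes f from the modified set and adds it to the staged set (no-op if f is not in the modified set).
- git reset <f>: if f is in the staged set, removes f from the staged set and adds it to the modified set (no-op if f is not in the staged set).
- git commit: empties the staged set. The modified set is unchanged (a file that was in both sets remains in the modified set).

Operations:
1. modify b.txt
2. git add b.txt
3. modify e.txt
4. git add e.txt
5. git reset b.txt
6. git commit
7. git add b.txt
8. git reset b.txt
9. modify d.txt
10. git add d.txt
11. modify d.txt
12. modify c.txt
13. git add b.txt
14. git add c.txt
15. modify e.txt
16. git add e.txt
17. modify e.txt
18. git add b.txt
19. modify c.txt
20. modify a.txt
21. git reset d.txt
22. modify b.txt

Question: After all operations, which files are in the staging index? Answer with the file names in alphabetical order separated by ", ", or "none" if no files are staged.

After op 1 (modify b.txt): modified={b.txt} staged={none}
After op 2 (git add b.txt): modified={none} staged={b.txt}
After op 3 (modify e.txt): modified={e.txt} staged={b.txt}
After op 4 (git add e.txt): modified={none} staged={b.txt, e.txt}
After op 5 (git reset b.txt): modified={b.txt} staged={e.txt}
After op 6 (git commit): modified={b.txt} staged={none}
After op 7 (git add b.txt): modified={none} staged={b.txt}
After op 8 (git reset b.txt): modified={b.txt} staged={none}
After op 9 (modify d.txt): modified={b.txt, d.txt} staged={none}
After op 10 (git add d.txt): modified={b.txt} staged={d.txt}
After op 11 (modify d.txt): modified={b.txt, d.txt} staged={d.txt}
After op 12 (modify c.txt): modified={b.txt, c.txt, d.txt} staged={d.txt}
After op 13 (git add b.txt): modified={c.txt, d.txt} staged={b.txt, d.txt}
After op 14 (git add c.txt): modified={d.txt} staged={b.txt, c.txt, d.txt}
After op 15 (modify e.txt): modified={d.txt, e.txt} staged={b.txt, c.txt, d.txt}
After op 16 (git add e.txt): modified={d.txt} staged={b.txt, c.txt, d.txt, e.txt}
After op 17 (modify e.txt): modified={d.txt, e.txt} staged={b.txt, c.txt, d.txt, e.txt}
After op 18 (git add b.txt): modified={d.txt, e.txt} staged={b.txt, c.txt, d.txt, e.txt}
After op 19 (modify c.txt): modified={c.txt, d.txt, e.txt} staged={b.txt, c.txt, d.txt, e.txt}
After op 20 (modify a.txt): modified={a.txt, c.txt, d.txt, e.txt} staged={b.txt, c.txt, d.txt, e.txt}
After op 21 (git reset d.txt): modified={a.txt, c.txt, d.txt, e.txt} staged={b.txt, c.txt, e.txt}
After op 22 (modify b.txt): modified={a.txt, b.txt, c.txt, d.txt, e.txt} staged={b.txt, c.txt, e.txt}

Answer: b.txt, c.txt, e.txt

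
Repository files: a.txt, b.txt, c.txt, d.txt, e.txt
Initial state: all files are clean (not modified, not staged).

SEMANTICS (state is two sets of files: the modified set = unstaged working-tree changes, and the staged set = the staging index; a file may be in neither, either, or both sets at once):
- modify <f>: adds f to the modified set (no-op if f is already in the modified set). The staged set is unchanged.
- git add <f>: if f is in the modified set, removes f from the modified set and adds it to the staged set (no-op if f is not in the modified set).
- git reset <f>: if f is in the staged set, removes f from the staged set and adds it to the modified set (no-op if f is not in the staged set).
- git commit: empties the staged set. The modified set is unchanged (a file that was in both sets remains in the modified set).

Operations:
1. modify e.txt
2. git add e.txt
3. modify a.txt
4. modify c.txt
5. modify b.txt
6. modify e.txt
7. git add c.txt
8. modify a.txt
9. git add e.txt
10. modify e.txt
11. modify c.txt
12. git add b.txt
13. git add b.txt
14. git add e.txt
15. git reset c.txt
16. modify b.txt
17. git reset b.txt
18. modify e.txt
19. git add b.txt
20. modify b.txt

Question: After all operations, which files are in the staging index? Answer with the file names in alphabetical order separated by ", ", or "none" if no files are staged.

After op 1 (modify e.txt): modified={e.txt} staged={none}
After op 2 (git add e.txt): modified={none} staged={e.txt}
After op 3 (modify a.txt): modified={a.txt} staged={e.txt}
After op 4 (modify c.txt): modified={a.txt, c.txt} staged={e.txt}
After op 5 (modify b.txt): modified={a.txt, b.txt, c.txt} staged={e.txt}
After op 6 (modify e.txt): modified={a.txt, b.txt, c.txt, e.txt} staged={e.txt}
After op 7 (git add c.txt): modified={a.txt, b.txt, e.txt} staged={c.txt, e.txt}
After op 8 (modify a.txt): modified={a.txt, b.txt, e.txt} staged={c.txt, e.txt}
After op 9 (git add e.txt): modified={a.txt, b.txt} staged={c.txt, e.txt}
After op 10 (modify e.txt): modified={a.txt, b.txt, e.txt} staged={c.txt, e.txt}
After op 11 (modify c.txt): modified={a.txt, b.txt, c.txt, e.txt} staged={c.txt, e.txt}
After op 12 (git add b.txt): modified={a.txt, c.txt, e.txt} staged={b.txt, c.txt, e.txt}
After op 13 (git add b.txt): modified={a.txt, c.txt, e.txt} staged={b.txt, c.txt, e.txt}
After op 14 (git add e.txt): modified={a.txt, c.txt} staged={b.txt, c.txt, e.txt}
After op 15 (git reset c.txt): modified={a.txt, c.txt} staged={b.txt, e.txt}
After op 16 (modify b.txt): modified={a.txt, b.txt, c.txt} staged={b.txt, e.txt}
After op 17 (git reset b.txt): modified={a.txt, b.txt, c.txt} staged={e.txt}
After op 18 (modify e.txt): modified={a.txt, b.txt, c.txt, e.txt} staged={e.txt}
After op 19 (git add b.txt): modified={a.txt, c.txt, e.txt} staged={b.txt, e.txt}
After op 20 (modify b.txt): modified={a.txt, b.txt, c.txt, e.txt} staged={b.txt, e.txt}

Answer: b.txt, e.txt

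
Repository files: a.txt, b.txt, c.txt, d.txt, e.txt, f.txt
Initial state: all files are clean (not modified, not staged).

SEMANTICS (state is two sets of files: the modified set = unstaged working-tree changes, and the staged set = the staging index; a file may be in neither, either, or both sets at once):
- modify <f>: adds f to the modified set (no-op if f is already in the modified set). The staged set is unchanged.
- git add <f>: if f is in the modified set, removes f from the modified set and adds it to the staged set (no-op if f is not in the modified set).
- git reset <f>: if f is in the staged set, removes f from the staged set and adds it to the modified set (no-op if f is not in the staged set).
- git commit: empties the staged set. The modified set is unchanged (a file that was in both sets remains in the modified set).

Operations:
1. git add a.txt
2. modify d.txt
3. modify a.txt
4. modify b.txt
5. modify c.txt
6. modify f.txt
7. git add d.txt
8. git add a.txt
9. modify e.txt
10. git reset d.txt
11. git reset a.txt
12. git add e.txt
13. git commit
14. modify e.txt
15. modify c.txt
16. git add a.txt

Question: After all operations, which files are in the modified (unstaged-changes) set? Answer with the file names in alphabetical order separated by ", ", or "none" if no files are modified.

Answer: b.txt, c.txt, d.txt, e.txt, f.txt

Derivation:
After op 1 (git add a.txt): modified={none} staged={none}
After op 2 (modify d.txt): modified={d.txt} staged={none}
After op 3 (modify a.txt): modified={a.txt, d.txt} staged={none}
After op 4 (modify b.txt): modified={a.txt, b.txt, d.txt} staged={none}
After op 5 (modify c.txt): modified={a.txt, b.txt, c.txt, d.txt} staged={none}
After op 6 (modify f.txt): modified={a.txt, b.txt, c.txt, d.txt, f.txt} staged={none}
After op 7 (git add d.txt): modified={a.txt, b.txt, c.txt, f.txt} staged={d.txt}
After op 8 (git add a.txt): modified={b.txt, c.txt, f.txt} staged={a.txt, d.txt}
After op 9 (modify e.txt): modified={b.txt, c.txt, e.txt, f.txt} staged={a.txt, d.txt}
After op 10 (git reset d.txt): modified={b.txt, c.txt, d.txt, e.txt, f.txt} staged={a.txt}
After op 11 (git reset a.txt): modified={a.txt, b.txt, c.txt, d.txt, e.txt, f.txt} staged={none}
After op 12 (git add e.txt): modified={a.txt, b.txt, c.txt, d.txt, f.txt} staged={e.txt}
After op 13 (git commit): modified={a.txt, b.txt, c.txt, d.txt, f.txt} staged={none}
After op 14 (modify e.txt): modified={a.txt, b.txt, c.txt, d.txt, e.txt, f.txt} staged={none}
After op 15 (modify c.txt): modified={a.txt, b.txt, c.txt, d.txt, e.txt, f.txt} staged={none}
After op 16 (git add a.txt): modified={b.txt, c.txt, d.txt, e.txt, f.txt} staged={a.txt}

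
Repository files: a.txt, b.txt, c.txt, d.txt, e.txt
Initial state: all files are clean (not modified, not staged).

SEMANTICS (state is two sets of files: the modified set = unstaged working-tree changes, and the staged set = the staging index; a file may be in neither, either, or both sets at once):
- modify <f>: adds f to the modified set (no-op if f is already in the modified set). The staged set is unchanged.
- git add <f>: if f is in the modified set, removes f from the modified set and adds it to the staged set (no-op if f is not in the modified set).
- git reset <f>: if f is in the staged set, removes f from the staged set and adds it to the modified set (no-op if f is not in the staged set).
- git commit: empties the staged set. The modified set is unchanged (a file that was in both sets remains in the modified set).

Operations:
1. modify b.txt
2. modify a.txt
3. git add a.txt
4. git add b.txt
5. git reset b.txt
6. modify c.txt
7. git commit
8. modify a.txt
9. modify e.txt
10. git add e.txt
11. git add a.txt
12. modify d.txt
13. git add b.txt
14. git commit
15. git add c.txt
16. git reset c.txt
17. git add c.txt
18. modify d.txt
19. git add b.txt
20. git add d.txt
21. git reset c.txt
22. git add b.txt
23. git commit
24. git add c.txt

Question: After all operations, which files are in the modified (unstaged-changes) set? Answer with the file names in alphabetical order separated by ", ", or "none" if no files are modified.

After op 1 (modify b.txt): modified={b.txt} staged={none}
After op 2 (modify a.txt): modified={a.txt, b.txt} staged={none}
After op 3 (git add a.txt): modified={b.txt} staged={a.txt}
After op 4 (git add b.txt): modified={none} staged={a.txt, b.txt}
After op 5 (git reset b.txt): modified={b.txt} staged={a.txt}
After op 6 (modify c.txt): modified={b.txt, c.txt} staged={a.txt}
After op 7 (git commit): modified={b.txt, c.txt} staged={none}
After op 8 (modify a.txt): modified={a.txt, b.txt, c.txt} staged={none}
After op 9 (modify e.txt): modified={a.txt, b.txt, c.txt, e.txt} staged={none}
After op 10 (git add e.txt): modified={a.txt, b.txt, c.txt} staged={e.txt}
After op 11 (git add a.txt): modified={b.txt, c.txt} staged={a.txt, e.txt}
After op 12 (modify d.txt): modified={b.txt, c.txt, d.txt} staged={a.txt, e.txt}
After op 13 (git add b.txt): modified={c.txt, d.txt} staged={a.txt, b.txt, e.txt}
After op 14 (git commit): modified={c.txt, d.txt} staged={none}
After op 15 (git add c.txt): modified={d.txt} staged={c.txt}
After op 16 (git reset c.txt): modified={c.txt, d.txt} staged={none}
After op 17 (git add c.txt): modified={d.txt} staged={c.txt}
After op 18 (modify d.txt): modified={d.txt} staged={c.txt}
After op 19 (git add b.txt): modified={d.txt} staged={c.txt}
After op 20 (git add d.txt): modified={none} staged={c.txt, d.txt}
After op 21 (git reset c.txt): modified={c.txt} staged={d.txt}
After op 22 (git add b.txt): modified={c.txt} staged={d.txt}
After op 23 (git commit): modified={c.txt} staged={none}
After op 24 (git add c.txt): modified={none} staged={c.txt}

Answer: none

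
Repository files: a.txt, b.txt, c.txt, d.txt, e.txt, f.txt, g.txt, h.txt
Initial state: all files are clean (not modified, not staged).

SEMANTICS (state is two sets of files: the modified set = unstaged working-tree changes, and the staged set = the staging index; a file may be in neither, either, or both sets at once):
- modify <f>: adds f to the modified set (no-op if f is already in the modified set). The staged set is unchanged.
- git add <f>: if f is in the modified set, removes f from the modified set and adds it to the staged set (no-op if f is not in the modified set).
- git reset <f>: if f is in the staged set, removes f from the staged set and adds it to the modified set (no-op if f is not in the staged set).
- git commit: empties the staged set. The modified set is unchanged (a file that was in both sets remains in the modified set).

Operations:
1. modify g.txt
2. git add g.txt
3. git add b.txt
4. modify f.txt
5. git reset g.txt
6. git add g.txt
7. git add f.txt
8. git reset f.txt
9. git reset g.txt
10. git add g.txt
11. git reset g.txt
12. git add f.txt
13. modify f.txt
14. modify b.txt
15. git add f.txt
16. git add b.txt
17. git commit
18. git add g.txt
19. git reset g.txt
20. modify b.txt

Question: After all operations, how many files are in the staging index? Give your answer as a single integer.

Answer: 0

Derivation:
After op 1 (modify g.txt): modified={g.txt} staged={none}
After op 2 (git add g.txt): modified={none} staged={g.txt}
After op 3 (git add b.txt): modified={none} staged={g.txt}
After op 4 (modify f.txt): modified={f.txt} staged={g.txt}
After op 5 (git reset g.txt): modified={f.txt, g.txt} staged={none}
After op 6 (git add g.txt): modified={f.txt} staged={g.txt}
After op 7 (git add f.txt): modified={none} staged={f.txt, g.txt}
After op 8 (git reset f.txt): modified={f.txt} staged={g.txt}
After op 9 (git reset g.txt): modified={f.txt, g.txt} staged={none}
After op 10 (git add g.txt): modified={f.txt} staged={g.txt}
After op 11 (git reset g.txt): modified={f.txt, g.txt} staged={none}
After op 12 (git add f.txt): modified={g.txt} staged={f.txt}
After op 13 (modify f.txt): modified={f.txt, g.txt} staged={f.txt}
After op 14 (modify b.txt): modified={b.txt, f.txt, g.txt} staged={f.txt}
After op 15 (git add f.txt): modified={b.txt, g.txt} staged={f.txt}
After op 16 (git add b.txt): modified={g.txt} staged={b.txt, f.txt}
After op 17 (git commit): modified={g.txt} staged={none}
After op 18 (git add g.txt): modified={none} staged={g.txt}
After op 19 (git reset g.txt): modified={g.txt} staged={none}
After op 20 (modify b.txt): modified={b.txt, g.txt} staged={none}
Final staged set: {none} -> count=0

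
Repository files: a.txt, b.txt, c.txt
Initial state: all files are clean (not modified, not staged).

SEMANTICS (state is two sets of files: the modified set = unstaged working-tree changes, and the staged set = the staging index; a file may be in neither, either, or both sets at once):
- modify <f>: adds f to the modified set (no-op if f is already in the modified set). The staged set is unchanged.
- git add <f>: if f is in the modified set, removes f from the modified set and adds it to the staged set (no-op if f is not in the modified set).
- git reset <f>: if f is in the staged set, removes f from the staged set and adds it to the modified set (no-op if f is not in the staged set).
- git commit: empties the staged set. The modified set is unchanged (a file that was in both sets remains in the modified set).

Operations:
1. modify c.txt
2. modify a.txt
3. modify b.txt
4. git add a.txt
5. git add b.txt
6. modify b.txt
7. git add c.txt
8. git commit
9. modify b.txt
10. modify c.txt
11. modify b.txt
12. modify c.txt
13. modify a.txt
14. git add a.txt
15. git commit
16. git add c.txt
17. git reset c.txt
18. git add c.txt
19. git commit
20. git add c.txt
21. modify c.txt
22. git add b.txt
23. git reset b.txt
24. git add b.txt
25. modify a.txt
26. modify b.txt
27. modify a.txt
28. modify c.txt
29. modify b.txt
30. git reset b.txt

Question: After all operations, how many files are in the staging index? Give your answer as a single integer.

Answer: 0

Derivation:
After op 1 (modify c.txt): modified={c.txt} staged={none}
After op 2 (modify a.txt): modified={a.txt, c.txt} staged={none}
After op 3 (modify b.txt): modified={a.txt, b.txt, c.txt} staged={none}
After op 4 (git add a.txt): modified={b.txt, c.txt} staged={a.txt}
After op 5 (git add b.txt): modified={c.txt} staged={a.txt, b.txt}
After op 6 (modify b.txt): modified={b.txt, c.txt} staged={a.txt, b.txt}
After op 7 (git add c.txt): modified={b.txt} staged={a.txt, b.txt, c.txt}
After op 8 (git commit): modified={b.txt} staged={none}
After op 9 (modify b.txt): modified={b.txt} staged={none}
After op 10 (modify c.txt): modified={b.txt, c.txt} staged={none}
After op 11 (modify b.txt): modified={b.txt, c.txt} staged={none}
After op 12 (modify c.txt): modified={b.txt, c.txt} staged={none}
After op 13 (modify a.txt): modified={a.txt, b.txt, c.txt} staged={none}
After op 14 (git add a.txt): modified={b.txt, c.txt} staged={a.txt}
After op 15 (git commit): modified={b.txt, c.txt} staged={none}
After op 16 (git add c.txt): modified={b.txt} staged={c.txt}
After op 17 (git reset c.txt): modified={b.txt, c.txt} staged={none}
After op 18 (git add c.txt): modified={b.txt} staged={c.txt}
After op 19 (git commit): modified={b.txt} staged={none}
After op 20 (git add c.txt): modified={b.txt} staged={none}
After op 21 (modify c.txt): modified={b.txt, c.txt} staged={none}
After op 22 (git add b.txt): modified={c.txt} staged={b.txt}
After op 23 (git reset b.txt): modified={b.txt, c.txt} staged={none}
After op 24 (git add b.txt): modified={c.txt} staged={b.txt}
After op 25 (modify a.txt): modified={a.txt, c.txt} staged={b.txt}
After op 26 (modify b.txt): modified={a.txt, b.txt, c.txt} staged={b.txt}
After op 27 (modify a.txt): modified={a.txt, b.txt, c.txt} staged={b.txt}
After op 28 (modify c.txt): modified={a.txt, b.txt, c.txt} staged={b.txt}
After op 29 (modify b.txt): modified={a.txt, b.txt, c.txt} staged={b.txt}
After op 30 (git reset b.txt): modified={a.txt, b.txt, c.txt} staged={none}
Final staged set: {none} -> count=0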